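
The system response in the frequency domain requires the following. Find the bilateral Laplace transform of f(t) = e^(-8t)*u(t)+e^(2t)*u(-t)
For e^(-8t)*u(t): L=1/(s+8), Re(s) > -8
For e^(2t)*u(-t): L=-1/(s-2), Re(s) < 2
Combined: F(s)=1/(s+8)-1/(s-2), -8 < Re(s) < 2

Answer: 1/(s+8)-1/(s-2), ROC: -8 < Re(s) < 2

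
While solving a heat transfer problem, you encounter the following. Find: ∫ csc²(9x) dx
Since d/dx[-cot(9x)] = 9csc²(9x), integral = -cot(9x)/9 + C

Answer: (-1/9)cot(9x) + C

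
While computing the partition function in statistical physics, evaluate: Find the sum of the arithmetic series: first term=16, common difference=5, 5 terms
Last term: a_n = 16 + (5 - 1)·5 = 36
Sum = n(a_1 + a_n)/2 = 5(16 + 36)/2 = 130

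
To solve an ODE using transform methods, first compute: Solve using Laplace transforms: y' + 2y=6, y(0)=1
Take L of both sides: sY(s)-1+2Y(s) = 6/s
Y(s)(s+2) = 6/s+1
Y(s) = 6/(s(s+2))+1/(s+2)
Partial fractions: 6/(s(s+2)) = 3/s - 3/(s+2)
So Y(s) = 3/s - 2/(s+2)
Inverse transform (L^(-1){1/s} = 1, L^(-1){1/(s+2)} = e^(-2t)):

Answer: y(t) = 3-2·e^(-2t)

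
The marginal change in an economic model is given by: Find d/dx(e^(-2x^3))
Chain rule: d/dx[e^u]=e^u · u' where u=-2x^3
u'=-6x^2

Answer: -6x^2·e^(-2x^3)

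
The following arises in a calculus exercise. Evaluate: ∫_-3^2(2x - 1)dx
Step 1: Find antiderivative F(x)=x^2 - x
Step 2: F(2) - F(-3)=2 - (12)=-10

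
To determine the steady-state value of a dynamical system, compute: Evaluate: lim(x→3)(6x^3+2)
Polynomial is continuous, so substitute x = 3:
6·3^3 + 2 = 164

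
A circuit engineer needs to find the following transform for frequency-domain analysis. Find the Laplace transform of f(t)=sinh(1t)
L{sinh(at)} = a/(s²-a²)
L{sinh(1t)} = 1/(s²-1)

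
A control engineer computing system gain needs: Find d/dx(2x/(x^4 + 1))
Quotient rule: (f/g)'=(f'g - fg')/g²
f=2x, f'=2
g=x^4+1, g'=4x^3

Answer: (2·(x^4+1)-8x^4)/(x^4+1)²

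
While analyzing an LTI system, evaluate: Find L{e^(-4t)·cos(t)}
First shifting: L{e^(at)f(t)} = F(s-a)
L{cos(t)} = s/(s² + 1)
Shift: (s + 4)/((s + 4)² + 1)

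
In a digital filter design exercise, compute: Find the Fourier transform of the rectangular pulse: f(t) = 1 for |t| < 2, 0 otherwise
F(omega) = integral from -2 to 2 of e^(-j*omega*t) dt
= 2*sin(2*omega)/omega = 4*sinc(2*omega/pi)

Answer: 2*sin(2*omega)/omega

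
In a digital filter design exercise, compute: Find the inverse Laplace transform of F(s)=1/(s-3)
L^(-1){1/(s-a)} = c·e^(at)
Here a = 3, c = 1

Answer: e^(3t)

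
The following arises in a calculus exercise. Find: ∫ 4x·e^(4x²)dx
Let u = 4x², du = 8x dx
∫ (1/2)e^u du = e^u/2 + C

Answer: e^(4x²)/2 + C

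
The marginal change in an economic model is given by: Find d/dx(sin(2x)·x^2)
Product rule: (fg)' = f'g+fg'
f = sin(2x), f' = 2·cos(2x)
g = x^2, g' = 2x

Answer: 2·cos(2x)·x^2+2·sin(2x)·x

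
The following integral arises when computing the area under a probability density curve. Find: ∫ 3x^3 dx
Using power rule: ∫ 3x^3 dx=3/4 x^4+C=(3/4)x^4+C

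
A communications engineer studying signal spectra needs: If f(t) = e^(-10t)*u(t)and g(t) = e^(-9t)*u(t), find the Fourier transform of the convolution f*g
By the convolution theorem: F{f*g}=F(omega)*G(omega)
F(omega)=1/(10 + j*omega), G(omega)=1/(9 + j*omega)
F{f*g}=1/((10 + j*omega)(9 + j*omega))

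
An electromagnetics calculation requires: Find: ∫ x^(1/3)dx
Power rule: ∫ x^(1/3) dx = x^(4/3)/(4/3)+C

Answer: (3/4)·x^(4/3)+C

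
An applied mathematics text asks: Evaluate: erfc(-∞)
erfc(x)=1 - erf(x); erfc(-∞)=1 - erf(-∞)=1 - (-1)=2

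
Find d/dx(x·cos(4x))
Product rule: (fg)' = f'g+fg'
f = x, f' = 1
g = cos(4x), g' = -4·sin(4x)

Answer: cos(4x)-4x·sin(4x)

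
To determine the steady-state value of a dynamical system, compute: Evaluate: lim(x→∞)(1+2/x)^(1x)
Rewrite as [(1 + 2/x)^x]^1.
lim(1 + 2/x)^x=e^2, so limit=(e^2)^1=e^2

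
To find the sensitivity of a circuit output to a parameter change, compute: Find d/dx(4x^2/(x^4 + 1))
Quotient rule: (f/g)'=(f'g - fg')/g²
f=4x^2, f'=8x
g=x^4 + 1, g'=4x^3

Answer: (8x·(x^4 + 1) - 16x^5)/(x^4 + 1)²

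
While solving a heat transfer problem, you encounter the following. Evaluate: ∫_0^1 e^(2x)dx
Antiderivative: (1/2)e^(2x)
Evaluate: (1/2)(e^2 - 1)

Answer: (e^2 - 1)/2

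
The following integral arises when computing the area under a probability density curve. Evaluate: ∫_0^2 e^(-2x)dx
Antiderivative: (1/(-2))e^(-2x)
Evaluate: (1/(-2))(e^-4-1)

Answer: (e^-4-1)/(-2)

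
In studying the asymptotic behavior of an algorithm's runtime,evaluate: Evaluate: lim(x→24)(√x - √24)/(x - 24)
Multiply by conjugate (√x + √24)/(√x + √24):
=(x - 24)/((x - 24)(√x + √24))=1/(√x + √24)
As x → 24: 1/(2√24)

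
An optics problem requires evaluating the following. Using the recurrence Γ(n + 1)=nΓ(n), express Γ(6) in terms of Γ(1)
Γ(6) = 5Γ(5) = 5·4Γ(4) = ... = 5!·Γ(1) = 120·Γ(1)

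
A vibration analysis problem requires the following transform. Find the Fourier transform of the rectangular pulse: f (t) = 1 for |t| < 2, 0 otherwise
F(omega)=integral from -2 to 2 of e^(-j * omega * t) dt
=2 * sin(2 * omega)/omega=4 * sinc(2 * omega/pi)

Answer: 2 * sin(2 * omega)/omega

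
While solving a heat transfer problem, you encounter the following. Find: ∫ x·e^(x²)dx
Let u = x², du = 2x dx
∫ (1/2)e^u du = e^u/2 + C

Answer: e^(x²)/2 + C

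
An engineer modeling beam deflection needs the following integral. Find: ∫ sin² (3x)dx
Using identity sin²(u)=(1 - cos(2u))/2:
∫ (1 - cos(6x))/2 dx=x/2 - sin(6x)/12+C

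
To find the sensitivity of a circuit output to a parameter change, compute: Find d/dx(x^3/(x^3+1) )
Quotient rule: (f/g)' = (f'g - fg')/g²
f = x^3, f' = 3x^2
g = x^3 + 1, g' = 3x^2

Answer: (3x^2·(x^3 + 1) - 3x^5)/(x^3 + 1)²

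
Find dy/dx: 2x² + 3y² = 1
Differentiate: 4x + 6y·(dy/dx) = 0
dy/dx = -4x/(6y) = -(2/3)·(x/y)

Answer: dy/dx = -(2/3)·(x/y)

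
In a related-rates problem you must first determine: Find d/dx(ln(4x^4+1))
Chain rule: d/dx[ln(u)]=u'/u where u=4x^4+1
u'=16x^3

Answer: (16x^3)/(4x^4+1)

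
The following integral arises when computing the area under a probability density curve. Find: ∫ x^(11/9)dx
Power rule: ∫ x^(11/9) dx=x^(20/9)/(20/9)+C

Answer: (9/20)·x^(20/9)+C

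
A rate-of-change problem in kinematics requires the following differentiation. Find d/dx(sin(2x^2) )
Chain rule: d/dx[sin(u)] = cos(u)·u' where u = 2x^2
u' = 4x

Answer: 4x·cos(2x^2)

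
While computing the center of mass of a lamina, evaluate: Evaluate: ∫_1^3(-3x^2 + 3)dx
Step 1: Find antiderivative F(x)=-x^3 + 3x
Step 2: F(3) - F(1)=-18 - (2)=-20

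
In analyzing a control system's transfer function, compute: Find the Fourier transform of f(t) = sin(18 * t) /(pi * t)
sin(W*t)/(pi*t) = (W/pi)*sinc(W*t/pi) is the impulse response of the ideal low-pass filter with cutoff W (here W = 18).
Its Fourier transform is a rectangular function:
F(omega) = 1 for |omega| < 18, 0 otherwise

Answer: rect(omega/36) [i.e., 1 for |omega| < 18, 0 otherwise]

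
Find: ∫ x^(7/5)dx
Power rule: ∫ x^(7/5) dx = x^(12/5)/(12/5) + C

Answer: (5/12)·x^(12/5) + C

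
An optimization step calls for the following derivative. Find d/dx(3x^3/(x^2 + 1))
Quotient rule: (f/g)' = (f'g - fg')/g²
f = 3x^3, f' = 9x^2
g = x^2 + 1, g' = 2x

Answer: (9x^2·(x^2 + 1) - 6x^4)/(x^2 + 1)²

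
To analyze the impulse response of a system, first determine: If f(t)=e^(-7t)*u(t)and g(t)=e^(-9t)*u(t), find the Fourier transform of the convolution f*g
By the convolution theorem: F{f*g} = F(omega)*G(omega)
F(omega) = 1/(7+j*omega), G(omega) = 1/(9+j*omega)
F{f*g} = 1/((7+j*omega)(9+j*omega))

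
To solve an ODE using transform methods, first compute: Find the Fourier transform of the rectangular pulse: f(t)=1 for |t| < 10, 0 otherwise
F(omega) = integral from -10 to 10 of e^(-j * omega * t) dt
= 2 * sin(10 * omega)/omega = 20 * sinc(10 * omega/pi)

Answer: 2 * sin(10 * omega)/omega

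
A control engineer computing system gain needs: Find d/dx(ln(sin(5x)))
Chain rule: d/dx[ln(u)] = u'/u where u = sin(5x)
u' = 5cos(5x)

Answer: (5cos(5x))/(sin(5x))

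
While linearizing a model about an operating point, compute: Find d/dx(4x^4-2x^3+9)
Power rule: d/dx(ax^n) = n·a·x^(n-1)
Term by term: 16·x^3 - 6·x^2

Answer: 16x^3 - 6x^2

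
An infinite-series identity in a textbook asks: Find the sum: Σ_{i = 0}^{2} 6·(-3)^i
Geometric series: S=a(1 - r^n)/(1 - r)
a=6, r=-3, n=3
S=6(1 + 27)/4=42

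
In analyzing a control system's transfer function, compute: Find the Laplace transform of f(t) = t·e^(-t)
L{t·e^(at)}=1/(s-a)²
L{t·e^(-t)}=1/(s + 1)²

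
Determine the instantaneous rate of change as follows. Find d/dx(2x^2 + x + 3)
Power rule: d/dx(ax^n)=n·a·x^(n-1)
Term by term: 4·x + 1

Answer: 4x + 1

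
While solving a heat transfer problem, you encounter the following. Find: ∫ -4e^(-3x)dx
Since d/dx[e^(-3x)]=-3e^(-3x), we get 4/3 e^(-3x) + C

Answer: (4/3)e^(-3x) + C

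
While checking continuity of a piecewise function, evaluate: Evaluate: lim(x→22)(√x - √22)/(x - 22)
Multiply by conjugate (√x+√22)/(√x+√22):
= (x - 22)/((x - 22)(√x+√22)) = 1/(√x+√22)
As x → 22: 1/(2√22)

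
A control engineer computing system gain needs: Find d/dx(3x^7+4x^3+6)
Power rule: d/dx(ax^n)=n·a·x^(n-1)
Term by term: 21·x^6 + 12·x^2

Answer: 21x^6 + 12x^2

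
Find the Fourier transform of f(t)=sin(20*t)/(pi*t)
sin(W * t)/(pi * t)=(W/pi) * sinc(W * t/pi) is the impulse response of the ideal low-pass filter with cutoff W (here W=20).
Its Fourier transform is a rectangular function:
F(omega)=1 for |omega| < 20, 0 otherwise

Answer: rect(omega/40) [i.e., 1 for |omega| < 20, 0 otherwise]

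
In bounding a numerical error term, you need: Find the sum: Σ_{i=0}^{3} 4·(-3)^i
Geometric series: S=a(1 - r^n)/(1 - r)
a=4, r=-3, n=4
S=4(1-81)/4=-80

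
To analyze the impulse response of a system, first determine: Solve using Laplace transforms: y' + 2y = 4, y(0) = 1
Take L of both sides: sY(s) - 1 + 2Y(s)=4/s
Y(s)(s + 2)=4/s + 1
Y(s)=4/(s(s + 2)) + 1/(s + 2)
Partial fractions: 4/(s(s + 2))=2/s - 2/(s + 2)
So Y(s)=2/s - 1/(s + 2)
Inverse transform (L^(-1){1/s}=1, L^(-1){1/(s + 2)}=e^(-2t)):

Answer: y(t)=2 - e^(-2t)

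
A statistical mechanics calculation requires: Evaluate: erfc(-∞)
erfc(x) = 1 - erf(x); erfc(-∞) = 1 - erf(-∞) = 1 - (-1) = 2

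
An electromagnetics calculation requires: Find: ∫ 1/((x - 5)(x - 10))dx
Partial fractions: 1/((x-5)(x-10)) = A/(x-5)+B/(x-10)
A = -1/5, B = 1/5
∫ [-1/5· 1/(x-5)+1/5· 1/(x-10)] dx
= (1/5)[ln|x-10| - ln|x-5|]+C

Answer: (1/5)·ln|(x-10)/(x-5)|+C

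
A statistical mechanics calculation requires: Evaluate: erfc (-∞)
erfc(x)=1 - erf(x); erfc(-∞)=1 - erf(-∞)=1 - (-1)=2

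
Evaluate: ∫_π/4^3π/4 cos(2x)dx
Antiderivative: sin(2x)/2
Evaluate at bounds: [sin(2·3π/4)/2] - [sin(2·π/4)/2]
= ((-1) - (1))/2 = -1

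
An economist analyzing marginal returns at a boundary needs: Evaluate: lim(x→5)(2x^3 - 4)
Polynomial is continuous, so substitute x = 5:
2·5^3-4 = 246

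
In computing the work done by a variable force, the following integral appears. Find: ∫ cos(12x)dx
Using substitution u = 12x: ∫ cos(u) du/12 = sin(u)/12 + C

Answer: (1/12)sin(12x) + C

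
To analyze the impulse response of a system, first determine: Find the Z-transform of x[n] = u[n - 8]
Using the time-shift property: Z{u[n-8]} = z^(-8) * z/(z-1)
= z^(-7)/(z-1)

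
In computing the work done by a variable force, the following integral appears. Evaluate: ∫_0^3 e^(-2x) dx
Antiderivative: (1/(-2))e^(-2x)
Evaluate: (1/(-2))(e^-6-1)

Answer: (e^-6-1)/(-2)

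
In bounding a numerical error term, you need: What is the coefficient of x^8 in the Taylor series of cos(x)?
cos(x) = Σ (-1)^k x^(2k)/(2k)!
For x^8: (-1)^4/8! = 1/40320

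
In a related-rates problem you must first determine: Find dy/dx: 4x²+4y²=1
Differentiate: 8x + 8y·(dy/dx)=0
dy/dx=-8x/(8y)=-1·(x/y)

Answer: dy/dx=-1·(x/y)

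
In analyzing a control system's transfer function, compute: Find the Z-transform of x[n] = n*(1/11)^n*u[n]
Using the property Z{n*a^n*u[n]}=az/(z-a)^2
With a=1/11: X(z)=(1/11)z/(z - 1/11)^2, |z| > 1/11

Answer: (1/11)z/(z - 1/11)^2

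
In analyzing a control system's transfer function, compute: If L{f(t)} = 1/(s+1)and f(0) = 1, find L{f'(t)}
L{f'(t)}=s·F(s) - f(0)=s/(s + 1) - 1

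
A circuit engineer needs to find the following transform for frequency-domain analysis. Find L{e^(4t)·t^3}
First shifting: L{e^(at)f(t)} = F(s-a)
L{t^3} = 6/s^4
Shift s → s-4: 6/(s-4)^4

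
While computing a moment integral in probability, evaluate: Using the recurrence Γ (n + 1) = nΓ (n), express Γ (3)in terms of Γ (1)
Γ(3) = 2Γ(2) = 2·1Γ(1) = ... = 2!·Γ(1) = 2·Γ(1)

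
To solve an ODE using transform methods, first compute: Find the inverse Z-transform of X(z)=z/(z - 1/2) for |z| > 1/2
Standard pair: z/(z-a) <-> a^n * u[n] for causal signals
With a=1/2: x[n]=(1/2)^n * u[n]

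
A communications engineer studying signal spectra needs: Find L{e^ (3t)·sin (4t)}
First shifting: L{e^(at)f(t)} = F(s-a)
L{sin(4t)} = 4/(s² + 16)
Shift: 4/((s-3)² + 16)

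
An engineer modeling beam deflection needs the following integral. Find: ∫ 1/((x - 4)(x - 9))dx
Partial fractions: 1/((x-4)(x-9))=A/(x-4) + B/(x-9)
A=-1/5, B=1/5
∫ [-1/5· 1/(x-4) + 1/5· 1/(x-9)] dx
=(1/5)[ln|x-9| - ln|x-4|] + C

Answer: (1/5)·ln|(x-9)/(x-4)| + C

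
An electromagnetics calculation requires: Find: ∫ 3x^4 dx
Using power rule: ∫ 3x^4 dx=3/5 x^5+C=(3/5)x^5+C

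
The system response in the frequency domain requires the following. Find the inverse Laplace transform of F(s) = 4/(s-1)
L^(-1){4/(s-a)} = c·e^(at)
Here a = 1, c = 4

Answer: 4e^(t)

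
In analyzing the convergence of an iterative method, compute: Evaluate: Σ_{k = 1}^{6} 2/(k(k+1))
Partial fractions: 2/(k(k + 1)) = 2/k - 2/(k + 1)
Telescoping sum: 2(1 - 1/7) = 2·6/7

Answer: 12/7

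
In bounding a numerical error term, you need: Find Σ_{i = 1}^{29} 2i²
=2·n(n + 1)(2n + 1)/6=2·29·30·59/6=17110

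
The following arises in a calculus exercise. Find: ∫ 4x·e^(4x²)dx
Let u = 4x², du = 8x dx
∫ (1/2)e^u du = e^u/2+C

Answer: e^(4x²)/2+C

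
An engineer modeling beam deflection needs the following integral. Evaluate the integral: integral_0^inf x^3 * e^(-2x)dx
This is a Gamma integral. Substitute u=2x (du=2 dx):
integral_0^inf x^3*e^(-2x) dx=(1/2^4) integral_0^inf u^3*e^(-u) du
=Gamma(4)/2^4=3!/2^4=6/16

Answer: 3/8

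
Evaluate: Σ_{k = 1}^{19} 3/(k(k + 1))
Partial fractions: 3/(k(k + 1)) = 3/k - 3/(k + 1)
Telescoping sum: 3(1 - 1/20) = 3·19/20

Answer: 57/20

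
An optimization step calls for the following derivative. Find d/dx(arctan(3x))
d/dx[arctan(u)] = u'/(1 + u²), u = 3x, u' = 3

Answer: 3/(1 + 9x²)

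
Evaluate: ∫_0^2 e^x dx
Antiderivative: e^x
Evaluate: (e^2-1)

Answer: e^2-1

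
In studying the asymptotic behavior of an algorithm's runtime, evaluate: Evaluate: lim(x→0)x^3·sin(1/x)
Squeeze theorem: -|x^3| ≤ x^3·sin(1/x) ≤ |x^3|
Since x^3 → 0 as x → 0, by squeeze theorem the limit is 0

Answer: 0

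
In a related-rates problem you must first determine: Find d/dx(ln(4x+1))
Chain rule: d/dx[ln(u)] = u'/u where u = 4x + 1
u' = 4

Answer: (4)/(4x + 1)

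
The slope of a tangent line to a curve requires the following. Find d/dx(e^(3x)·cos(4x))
Product rule: (fg)' = f'g + fg'
f = e^(3x), f' = 3·e^(3x)
g = cos(4x), g' = -4·sin(4x)

Answer: 3·e^(3x)·cos(4x) - 4·e^(3x)·sin(4x)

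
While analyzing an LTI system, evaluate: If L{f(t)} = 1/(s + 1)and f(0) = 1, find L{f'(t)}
L{f'(t)}=s·F(s) - f(0)=s/(s+1)-1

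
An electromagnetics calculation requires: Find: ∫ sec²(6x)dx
Since d/dx[tan(6x)]=6sec²(6x), integral=tan(6x)/6 + C

Answer: (1/6)tan(6x) + C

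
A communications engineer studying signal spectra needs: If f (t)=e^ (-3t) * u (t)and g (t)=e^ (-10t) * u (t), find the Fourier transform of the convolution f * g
By the convolution theorem: F{f*g} = F(omega)*G(omega)
F(omega) = 1/(3 + j*omega), G(omega) = 1/(10 + j*omega)
F{f*g} = 1/((3 + j*omega)(10 + j*omega))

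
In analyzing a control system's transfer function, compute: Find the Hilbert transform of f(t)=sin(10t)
The Hilbert transform shifts each frequency component by -pi/2.
H{sin(wt)} = -cos(wt)
With w = 10: H{sin(10t)} = -cos(10t)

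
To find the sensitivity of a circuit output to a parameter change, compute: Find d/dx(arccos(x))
d/dx[arccos(u)] = -u'/√(1-u²), u = x, u' = 1

Answer: -1/√(1-x²)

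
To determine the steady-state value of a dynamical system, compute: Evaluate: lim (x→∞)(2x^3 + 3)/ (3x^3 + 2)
Divide numerator and denominator by x^3:
lim (2+3/x^3)/(3+2/x^3)=2/3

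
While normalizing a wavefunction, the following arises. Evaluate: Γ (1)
Γ(n)=(n-1)! for positive integers
Γ(1)=0!=1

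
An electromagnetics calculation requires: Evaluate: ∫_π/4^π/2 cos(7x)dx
Antiderivative: sin(7x)/7
Evaluate at bounds: [sin(7·π/2)/7] - [sin(7·π/4)/7]
=((-1) - (-√2/2))/7=-1/7 + √2/14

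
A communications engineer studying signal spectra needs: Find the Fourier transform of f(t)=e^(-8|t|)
Using the standard pair: F{e^(-a|t|)}=2a/(a^2+omega^2)
With a=8: F(omega)=16/(64+omega^2)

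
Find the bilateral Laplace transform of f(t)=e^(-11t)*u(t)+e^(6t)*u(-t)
For e^(-11t) * u(t): L=1/(s+11), Re(s) > -11
For e^(6t) * u(-t): L=-1/(s-6), Re(s) < 6
Combined: F(s)=1/(s+11)-1/(s-6), -11 < Re(s) < 6

Answer: 1/(s+11)-1/(s-6), ROC: -11 < Re(s) < 6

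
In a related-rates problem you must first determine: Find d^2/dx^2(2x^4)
Apply power rule 2 times:
d^1: 8x^3
d^2: 24x^2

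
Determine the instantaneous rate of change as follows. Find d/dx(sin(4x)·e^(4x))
Product rule: (fg)' = f'g+fg'
f = sin(4x), f' = 4·cos(4x)
g = e^(4x), g' = 4·e^(4x)

Answer: 4·cos(4x)·e^(4x)+4·sin(4x)·e^(4x)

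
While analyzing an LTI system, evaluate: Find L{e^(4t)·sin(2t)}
First shifting: L{e^(at)f(t)}=F(s-a)
L{sin(2t)}=2/(s²+4)
Shift: 2/((s-4)²+4)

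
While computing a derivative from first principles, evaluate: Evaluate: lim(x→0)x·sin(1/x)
Squeeze theorem: -|x| ≤ x·sin(1/x) ≤ |x|
Since x → 0 as x → 0, by squeeze theorem the limit is 0

Answer: 0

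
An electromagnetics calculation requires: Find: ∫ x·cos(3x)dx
By parts: u=x, dv=cos(3x) dx
du=dx, v=sin(3x)/3
=x·sin(3x)/3+cos(3x)/3²+C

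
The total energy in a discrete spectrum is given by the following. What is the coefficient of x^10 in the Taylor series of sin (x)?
sin(x) has only odd powers. Coefficient of x^10=0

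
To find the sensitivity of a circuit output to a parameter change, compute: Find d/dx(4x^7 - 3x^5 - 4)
Power rule: d/dx(ax^n) = n·a·x^(n-1)
Term by term: 28·x^6-15·x^4

Answer: 28x^6-15x^4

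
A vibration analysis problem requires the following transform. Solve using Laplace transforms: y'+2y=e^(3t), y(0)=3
Take L: sY - 3+2Y=1/(s-3)
Y(s+2)=1/(s-3)+3
Y=1/((s-3)(s+2))+3/(s+2)
Partial fractions: 1/((s-3)(s+2))=(1/5)/(s-3) - (1/5)/(s+2)
So Y=(1/5)/(s-3)+(14/5)/(s+2)
Inverse Laplace transform (L^(-1){1/(s-3)}=e^(3t), L^(-1){1/(s+2)}=e^(-2t)):

Answer: y(t)=(1/5)·e^(3t)+(14/5)·e^(-2t)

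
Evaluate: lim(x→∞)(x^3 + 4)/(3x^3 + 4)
Divide numerator and denominator by x^3:
lim (1 + 4/x^3)/(3 + 4/x^3)=1/3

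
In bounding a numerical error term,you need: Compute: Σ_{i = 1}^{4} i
Using formula: Σ i^1=n(n+1)/2=4·5/2=10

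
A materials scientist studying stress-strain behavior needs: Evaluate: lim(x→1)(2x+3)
Polynomial is continuous, so substitute x=1:
2·1 + 3=5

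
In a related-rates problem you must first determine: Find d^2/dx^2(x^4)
Apply power rule 2 times:
d^1: 4x^3
d^2: 12x^2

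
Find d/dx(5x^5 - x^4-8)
Power rule: d/dx(ax^n)=n·a·x^(n-1)
Term by term: 25·x^4 - 4·x^3

Answer: 25x^4 - 4x^3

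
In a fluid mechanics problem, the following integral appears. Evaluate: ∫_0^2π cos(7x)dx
Antiderivative: sin(7x)/7
Evaluate at bounds: [sin(7·2π)/7] - [sin(7·0)/7]
=((0) - (0))/7=0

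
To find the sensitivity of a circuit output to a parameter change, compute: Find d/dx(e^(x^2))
Chain rule: d/dx[e^u]=e^u · u' where u=x^2
u'=2x

Answer: 2x·e^(x^2)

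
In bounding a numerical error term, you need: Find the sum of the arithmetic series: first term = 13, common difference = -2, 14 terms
Last term: a_n = 13+(14-1)·-2 = -13
Sum = n(a_1+a_n)/2 = 14(13+(-13))/2 = 0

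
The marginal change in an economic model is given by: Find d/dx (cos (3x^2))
Chain rule: d/dx[cos(u)]=-sin(u)·u' where u=3x^2
u'=6x

Answer: -6x·sin(3x^2)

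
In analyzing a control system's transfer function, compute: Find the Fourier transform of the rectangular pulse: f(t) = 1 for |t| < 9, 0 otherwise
F(omega) = integral from -9 to 9 of e^(-j * omega * t) dt
= 2 * sin(9 * omega)/omega = 18 * sinc(9 * omega/pi)

Answer: 2 * sin(9 * omega)/omega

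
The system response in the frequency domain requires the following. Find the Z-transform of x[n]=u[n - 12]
Using the time-shift property: Z{u[n-12]}=z^(-12)*z/(z-1)
=z^(-11)/(z-1)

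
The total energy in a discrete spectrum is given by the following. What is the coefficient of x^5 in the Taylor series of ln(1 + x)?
ln(1 + x)=Σ (-1)^(n + 1) x^n/n
Coefficient of x^5=(-1)^6/5=1/5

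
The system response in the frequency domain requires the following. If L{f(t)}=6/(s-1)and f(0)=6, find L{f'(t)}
L{f'(t)}=s·F(s) - f(0)=6s/(s-1)-6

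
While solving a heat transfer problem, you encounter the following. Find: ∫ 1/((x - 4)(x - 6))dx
Partial fractions: 1/((x-4)(x-6))=A/(x-4) + B/(x-6)
A=-1/2, B=1/2
∫ [-1/2· 1/(x-4) + 1/2· 1/(x-6)] dx
=(1/2)[ln|x-6| - ln|x-4|] + C

Answer: (1/2)·ln|(x-6)/(x-4)| + C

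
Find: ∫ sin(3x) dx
Using substitution u=3x: ∫ sin(u) du/3=-cos(u)/3 + C

Answer: (-1/3)cos(3x) + C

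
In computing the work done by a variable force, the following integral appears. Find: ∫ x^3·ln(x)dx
By parts: u=ln(x), dv=x^3 dx
du=1/x dx, v=x^4/4
=x^4·ln(x)/4 - ∫ x^3/4 dx
=x^4·ln(x)/4 - x^4/16 + C

Answer: x^4(ln(x)/4 - 1/16) + C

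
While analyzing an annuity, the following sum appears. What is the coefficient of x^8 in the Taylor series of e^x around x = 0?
Taylor series of e^x=Σ x^n/n!
Coefficient of x^8=1/8!=1/40320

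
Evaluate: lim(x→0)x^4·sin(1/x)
Squeeze theorem: -|x^4| ≤ x^4·sin(1/x) ≤ |x^4|
Since x^4 → 0 as x → 0, by squeeze theorem the limit is 0

Answer: 0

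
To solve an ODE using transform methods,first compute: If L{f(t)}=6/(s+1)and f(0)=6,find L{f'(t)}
L{f'(t)} = s·F(s) - f(0) = 6s/(s + 1) - 6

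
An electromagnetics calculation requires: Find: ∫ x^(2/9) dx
Power rule: ∫ x^(2/9) dx=x^(11/9)/(11/9)+C

Answer: (9/11)·x^(11/9)+C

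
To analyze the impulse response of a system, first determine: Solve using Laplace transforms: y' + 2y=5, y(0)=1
Take L of both sides: sY(s) - 1 + 2Y(s)=5/s
Y(s)(s + 2)=5/s + 1
Y(s)=5/(s(s + 2)) + 1/(s + 2)
Partial fractions: 5/(s(s + 2))=(5/2)/s - (5/2)/(s + 2)
So Y(s)=(5/2)/s - (3/2)/(s + 2)
Inverse transform (L^(-1){1/s}=1, L^(-1){1/(s + 2)}=e^(-2t)):

Answer: y(t)=5/2 - (3/2)·e^(-2t)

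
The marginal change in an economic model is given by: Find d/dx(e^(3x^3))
Chain rule: d/dx[e^u] = e^u · u' where u = 3x^3
u' = 9x^2

Answer: 9x^2·e^(3x^3)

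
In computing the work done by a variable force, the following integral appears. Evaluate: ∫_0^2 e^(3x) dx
Antiderivative: (1/3)e^(3x)
Evaluate: (1/3)(e^6 - 1)

Answer: (e^6 - 1)/3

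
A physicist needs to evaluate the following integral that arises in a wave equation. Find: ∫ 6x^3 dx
Using power rule: ∫ 6x^3 dx=6/4 x^4 + C=(3/2)x^4 + C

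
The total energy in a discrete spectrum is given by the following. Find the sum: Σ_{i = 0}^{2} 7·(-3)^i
Geometric series: S = a(1 - r^n)/(1 - r)
a = 7, r = -3, n = 3
S = 7(1+27)/4 = 49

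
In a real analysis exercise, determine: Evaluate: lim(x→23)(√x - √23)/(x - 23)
Multiply by conjugate (√x + √23)/(√x + √23):
=(x - 23)/((x - 23)(√x + √23))=1/(√x + √23)
As x → 23: 1/(2√23)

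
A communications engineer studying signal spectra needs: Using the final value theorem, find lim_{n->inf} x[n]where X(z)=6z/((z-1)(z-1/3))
Final value theorem: lim x[n]=lim_{z->1} (z-1)*X(z)
(z-1)*X(z)=6z/(z-1/3)
As z->1: 6/(1-1/3)=6/(2/3)=9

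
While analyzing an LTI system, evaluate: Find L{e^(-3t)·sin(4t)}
First shifting: L{e^(at)f(t)} = F(s-a)
L{sin(4t)} = 4/(s²+16)
Shift: 4/((s+3)²+16)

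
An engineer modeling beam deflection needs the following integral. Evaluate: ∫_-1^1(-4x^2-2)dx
Step 1: Find antiderivative F(x) = (-4/3)x^3 - 2x
Step 2: F(1) - F(-1) = -10/3 - (10/3) = -20/3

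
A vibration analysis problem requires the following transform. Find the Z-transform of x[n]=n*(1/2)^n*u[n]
Using the property Z{n * a^n * u[n]} = az/(z-a)^2
With a = 1/2: X(z) = (1/2)z/(z - 1/2)^2, |z| > 1/2

Answer: (1/2)z/(z - 1/2)^2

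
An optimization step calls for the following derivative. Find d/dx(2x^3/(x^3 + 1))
Quotient rule: (f/g)' = (f'g - fg')/g²
f = 2x^3, f' = 6x^2
g = x^3+1, g' = 3x^2

Answer: (6x^2·(x^3+1)-6x^5)/(x^3+1)²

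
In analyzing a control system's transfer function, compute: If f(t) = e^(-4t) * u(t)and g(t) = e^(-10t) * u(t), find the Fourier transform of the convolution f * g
By the convolution theorem: F{f*g}=F(omega)*G(omega)
F(omega)=1/(4+j*omega), G(omega)=1/(10+j*omega)
F{f*g}=1/((4+j*omega)(10+j*omega))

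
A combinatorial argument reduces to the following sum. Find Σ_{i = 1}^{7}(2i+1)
= 2·Σ i + 1·7 = 2·28 + 7 = 63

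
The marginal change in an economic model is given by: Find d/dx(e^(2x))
Chain rule: d/dx[e^u]=e^u · u' where u=2x
u'=2

Answer: 2·e^(2x)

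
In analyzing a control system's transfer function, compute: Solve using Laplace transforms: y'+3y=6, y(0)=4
Take L of both sides: sY(s) - 4 + 3Y(s) = 6/s
Y(s)(s + 3) = 6/s + 4
Y(s) = 6/(s(s + 3)) + 4/(s + 3)
Partial fractions: 6/(s(s + 3)) = 2/s - 2/(s + 3)
So Y(s) = 2/s + 2/(s + 3)
Inverse transform (L^(-1){1/s} = 1, L^(-1){1/(s + 3)} = e^(-3t)):

Answer: y(t) = 2 + 2·e^(-3t)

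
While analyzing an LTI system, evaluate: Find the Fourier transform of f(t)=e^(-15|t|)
Using the standard pair: F{e^(-a|t|)}=2a/(a^2 + omega^2)
With a=15: F(omega)=30/(225 + omega^2)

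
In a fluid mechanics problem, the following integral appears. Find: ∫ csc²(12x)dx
Since d/dx[-cot(12x)] = 12csc²(12x), integral = -cot(12x)/12 + C

Answer: (-1/12)cot(12x) + C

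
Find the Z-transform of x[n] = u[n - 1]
Using the time-shift property: Z{u[n-1]} = z^(-1)*z/(z-1)
= z^(0)/(z-1)

Answer: 1/(z-1)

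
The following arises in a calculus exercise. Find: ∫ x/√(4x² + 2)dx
Let u=4x²+2, du=8x dx
∫ (1/8)·u^(-1/2) du=√u/4+C

Answer: √(4x²+2)/4+C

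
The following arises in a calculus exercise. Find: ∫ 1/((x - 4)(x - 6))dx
Partial fractions: 1/((x-4)(x-6))=A/(x-4) + B/(x-6)
A=-1/2, B=1/2
∫ [-1/2· 1/(x-4) + 1/2· 1/(x-6)] dx
=(1/2)[ln|x-6| - ln|x-4|] + C

Answer: (1/2)·ln|(x-6)/(x-4)| + C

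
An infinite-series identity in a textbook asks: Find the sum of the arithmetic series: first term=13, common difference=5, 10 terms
Last term: a_n=13+(10-1)·5=58
Sum=n(a_1+a_n)/2=10(13+58)/2=355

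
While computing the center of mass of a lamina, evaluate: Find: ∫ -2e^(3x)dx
Since d/dx[e^(3x)]=3e^(3x), we get -2/3 e^(3x)+C

Answer: (-2/3)e^(3x)+C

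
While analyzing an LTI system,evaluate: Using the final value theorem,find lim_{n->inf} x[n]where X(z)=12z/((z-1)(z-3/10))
Final value theorem: lim x[n]=lim_{z->1} (z-1) * X(z)
(z-1) * X(z)=12z/(z-3/10)
As z->1: 12/(1-3/10)=12/(7/10)=120/7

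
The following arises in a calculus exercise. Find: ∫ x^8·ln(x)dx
By parts: u=ln(x), dv=x^8 dx
du=1/x dx, v=x^9/9
=x^9·ln(x)/9 - ∫ x^8/9 dx
=x^9·ln(x)/9 - x^9/81+C

Answer: x^9(ln(x)/9-1/81)+C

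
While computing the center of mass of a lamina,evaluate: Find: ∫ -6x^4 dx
Using power rule: ∫ -6x^4 dx=-6/5 x^5 + C=(-6/5)x^5 + C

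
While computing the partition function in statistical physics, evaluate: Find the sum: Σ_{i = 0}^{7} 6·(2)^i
Geometric series: S = a(1 - r^n)/(1 - r)
a = 6, r = 2, n = 8
S = 6(1 - 256)/-1 = 1530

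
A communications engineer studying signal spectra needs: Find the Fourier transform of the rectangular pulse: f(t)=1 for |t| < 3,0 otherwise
F(omega) = integral from -3 to 3 of e^(-j*omega*t) dt
= 2*sin(3*omega)/omega = 6*sinc(3*omega/pi)

Answer: 2*sin(3*omega)/omega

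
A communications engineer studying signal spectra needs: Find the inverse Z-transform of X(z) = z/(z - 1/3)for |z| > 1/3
Standard pair: z/(z-a) <-> a^n * u[n] for causal signals
With a=1/3: x[n]=(1/3)^n * u[n]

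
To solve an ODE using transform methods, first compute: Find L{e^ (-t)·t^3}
First shifting: L{e^(at)f(t)} = F(s-a)
L{t^3} = 6/s^4
Shift s → s + 1: 6/(s + 1)^4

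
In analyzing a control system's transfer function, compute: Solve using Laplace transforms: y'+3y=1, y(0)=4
Take L of both sides: sY(s) - 4 + 3Y(s) = 1/s
Y(s)(s + 3) = 1/s + 4
Y(s) = 1/(s(s + 3)) + 4/(s + 3)
Partial fractions: 1/(s(s + 3)) = (1/3)/s - (1/3)/(s + 3)
So Y(s) = (1/3)/s + (11/3)/(s + 3)
Inverse transform (L^(-1){1/s} = 1, L^(-1){1/(s + 3)} = e^(-3t)):

Answer: y(t) = 1/3 + (11/3)·e^(-3t)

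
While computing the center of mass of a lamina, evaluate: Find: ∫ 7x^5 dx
Using power rule: ∫ 7x^5 dx = 7/6 x^6+C = (7/6)x^6+C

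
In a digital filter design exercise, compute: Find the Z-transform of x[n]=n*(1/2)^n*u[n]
Using the property Z{n * a^n * u[n]} = az/(z-a)^2
With a = 1/2: X(z) = (1/2)z/(z - 1/2)^2, |z| > 1/2

Answer: (1/2)z/(z - 1/2)^2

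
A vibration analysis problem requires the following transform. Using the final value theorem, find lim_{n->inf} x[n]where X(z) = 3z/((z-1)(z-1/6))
Final value theorem: lim x[n] = lim_{z->1} (z-1)*X(z)
(z-1)*X(z) = 3z/(z-1/6)
As z->1: 3/(1-1/6) = 3/(5/6) = 18/5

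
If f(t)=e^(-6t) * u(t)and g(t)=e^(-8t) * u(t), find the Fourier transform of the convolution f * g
By the convolution theorem: F{f*g} = F(omega)*G(omega)
F(omega) = 1/(6 + j*omega), G(omega) = 1/(8 + j*omega)
F{f*g} = 1/((6 + j*omega)(8 + j*omega))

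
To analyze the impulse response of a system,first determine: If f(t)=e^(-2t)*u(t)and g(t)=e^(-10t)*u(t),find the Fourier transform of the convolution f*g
By the convolution theorem: F{f*g} = F(omega)*G(omega)
F(omega) = 1/(2+j*omega), G(omega) = 1/(10+j*omega)
F{f*g} = 1/((2+j*omega)(10+j*omega))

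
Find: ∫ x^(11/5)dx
Power rule: ∫ x^(11/5) dx=x^(16/5)/(16/5)+C

Answer: (5/16)·x^(16/5)+C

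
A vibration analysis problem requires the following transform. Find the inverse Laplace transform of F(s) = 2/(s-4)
L^(-1){2/(s-a)}=c·e^(at)
Here a=4, c=2

Answer: 2e^(4t)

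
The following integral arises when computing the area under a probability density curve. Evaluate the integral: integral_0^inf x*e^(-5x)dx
This is a Gamma integral. Substitute u = 5x (du = 5 dx):
integral_0^inf x * e^(-5x) dx = (1/5^2) integral_0^inf u^1 * e^(-u) du
= Gamma(2)/5^2 = 1!/5^2 = 1/25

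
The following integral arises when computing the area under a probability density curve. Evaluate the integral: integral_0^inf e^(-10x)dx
integral_0^inf e^(-10x) dx=[-1/10*e^(-10x)]_0^inf
=0 - (-1/10)=1/10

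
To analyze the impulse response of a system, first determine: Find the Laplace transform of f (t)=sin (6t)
L{sin(wt)}=w/(s² + w²)
L{sin(6t)}=6/(s² + 36)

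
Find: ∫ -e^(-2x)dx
Since d/dx[e^(-2x)] = -2e^(-2x), we get 1/2 e^(-2x) + C

Answer: (1/2)e^(-2x) + C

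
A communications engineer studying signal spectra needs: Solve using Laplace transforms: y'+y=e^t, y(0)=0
Take L: sY - 0+Y = 1/(s-1)
Y(s+1) = 1/(s-1)+0
Y = 1/((s-1)(s+1))+0/(s+1)
Partial fractions: 1/((s-1)(s+1)) = (1/2)/(s-1) - (1/2)/(s+1)
So Y = (1/2)/(s-1) - (1/2)/(s+1)
Inverse Laplace transform (L^(-1){1/(s-1)} = e^t, L^(-1){1/(s+1)} = e^(-t)):

Answer: y(t) = (1/2)·e^t - (1/2)·e^(-t)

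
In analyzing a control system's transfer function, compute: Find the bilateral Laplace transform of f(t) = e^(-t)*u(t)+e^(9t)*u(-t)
For e^(-t) * u(t): L = 1/(s+1), Re(s) > -1
For e^(9t) * u(-t): L = -1/(s-9), Re(s) < 9
Combined: F(s) = 1/(s+1)-1/(s-9), -1 < Re(s) < 9

Answer: 1/(s+1)-1/(s-9), ROC: -1 < Re(s) < 9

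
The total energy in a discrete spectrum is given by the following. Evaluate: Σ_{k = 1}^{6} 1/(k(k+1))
Partial fractions: 1/(k(k + 1))=1/k - 1/(k + 1)
Telescoping sum: 1(1 - 1/7)=1·6/7

Answer: 6/7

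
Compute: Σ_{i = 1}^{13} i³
Using formula: Σ i^3=[n(n + 1)/2]²=[13·14/2]²=8281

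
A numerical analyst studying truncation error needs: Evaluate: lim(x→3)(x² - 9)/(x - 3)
Factor: (x² - 9)=(x-3)(x+3)
Cancel (x-3): lim(x→3) (x+3)=6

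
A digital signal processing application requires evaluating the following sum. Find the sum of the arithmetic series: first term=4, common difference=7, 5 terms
Last term: a_n=4+(5-1)·7=32
Sum=n(a_1+a_n)/2=5(4+32)/2=90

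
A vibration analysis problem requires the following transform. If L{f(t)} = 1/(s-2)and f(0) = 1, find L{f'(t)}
L{f'(t)} = s·F(s) - f(0) = s/(s-2) - 1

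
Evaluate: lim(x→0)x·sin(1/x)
Squeeze theorem: -|x| ≤ x·sin(1/x) ≤ |x|
Since x → 0 as x → 0, by squeeze theorem the limit is 0

Answer: 0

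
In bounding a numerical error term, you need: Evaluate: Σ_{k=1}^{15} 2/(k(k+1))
Partial fractions: 2/(k(k+1)) = 2/k - 2/(k+1)
Telescoping sum: 2(1-1/16) = 2·15/16

Answer: 15/8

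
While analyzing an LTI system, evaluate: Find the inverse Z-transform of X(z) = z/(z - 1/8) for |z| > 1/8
Standard pair: z/(z-a) <-> a^n*u[n] for causal signals
With a=1/8: x[n]=(1/8)^n*u[n]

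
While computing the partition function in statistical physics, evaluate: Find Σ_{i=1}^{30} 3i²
=3·n(n+1)(2n+1)/6=3·30·31·61/6=28365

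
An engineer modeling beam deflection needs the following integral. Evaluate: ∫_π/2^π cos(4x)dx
Antiderivative: sin(4x)/4
Evaluate at bounds: [sin(4·π)/4] - [sin(4·π/2)/4]
= ((0) - (0))/4 = 0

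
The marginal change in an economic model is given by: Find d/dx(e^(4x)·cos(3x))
Product rule: (fg)' = f'g + fg'
f = e^(4x), f' = 4·e^(4x)
g = cos(3x), g' = -3·sin(3x)

Answer: 4·e^(4x)·cos(3x) - 3·e^(4x)·sin(3x)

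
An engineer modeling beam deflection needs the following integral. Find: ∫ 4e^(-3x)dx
Since d/dx[e^(-3x)] = -3e^(-3x), we get -4/3 e^(-3x)+C

Answer: (-4/3)e^(-3x)+C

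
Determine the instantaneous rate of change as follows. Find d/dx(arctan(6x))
d/dx[arctan(u)]=u'/(1 + u²), u=6x, u'=6

Answer: 6/(1 + 36x²)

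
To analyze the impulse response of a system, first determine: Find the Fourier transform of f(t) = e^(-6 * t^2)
The Fourier transform of a Gaussian e^(-a*t^2) is sqrt(pi/a)*e^(-omega^2/(4a)).
With a=6: F(omega)=sqrt(pi/6)*e^(-omega^2/24)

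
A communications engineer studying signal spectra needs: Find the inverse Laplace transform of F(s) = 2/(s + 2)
L^(-1){2/(s-a)} = c·e^(at)
Here a = -2, c = 2

Answer: 2e^(-2t)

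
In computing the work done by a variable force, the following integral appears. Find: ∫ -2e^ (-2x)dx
Since d/dx[e^(-2x)]=-2e^(-2x), we get 1 e^(-2x) + C

Answer: e^(-2x) + C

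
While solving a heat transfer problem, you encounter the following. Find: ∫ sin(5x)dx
Using substitution u = 5x: ∫ sin(u) du/5 = -cos(u)/5+C

Answer: (-1/5)cos(5x)+C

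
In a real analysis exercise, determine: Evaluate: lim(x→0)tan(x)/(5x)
tan(u) ≈ u for small u:
tan(x)/(5x) ≈ x/(5x)=1/5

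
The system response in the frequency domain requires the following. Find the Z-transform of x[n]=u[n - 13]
Using the time-shift property: Z{u[n-13]}=z^(-13)*z/(z-1)
=z^(-12)/(z-1)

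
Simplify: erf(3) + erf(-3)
erf is odd: erf(-3)=-erf(3)
erf(3)+erf(-3)=erf(3) - erf(3)=0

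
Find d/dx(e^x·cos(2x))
Product rule: (fg)'=f'g + fg'
f=e^x, f'=e^x
g=cos(2x), g'=-2·sin(2x)

Answer: e^x·cos(2x) - 2·e^x·sin(2x)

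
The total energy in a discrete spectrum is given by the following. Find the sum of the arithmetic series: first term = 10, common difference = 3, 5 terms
Last term: a_n=10+(5-1)·3=22
Sum=n(a_1+a_n)/2=5(10+22)/2=80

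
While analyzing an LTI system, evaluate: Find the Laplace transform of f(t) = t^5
L{t^n} = n!/s^(n + 1)
L{t^5} = 5!/s^6 = 120/s^6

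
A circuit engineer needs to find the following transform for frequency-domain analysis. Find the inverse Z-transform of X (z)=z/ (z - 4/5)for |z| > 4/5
Standard pair: z/(z-a) <-> a^n * u[n] for causal signals
With a = 4/5: x[n] = (4/5)^n * u[n]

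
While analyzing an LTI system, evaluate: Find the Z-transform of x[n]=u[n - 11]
Using the time-shift property: Z{u[n-11]} = z^(-11)*z/(z-1)
= z^(-10)/(z-1)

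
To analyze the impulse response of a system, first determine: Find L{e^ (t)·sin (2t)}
First shifting: L{e^(at)f(t)}=F(s-a)
L{sin(2t)}=2/(s²+4)
Shift: 2/((s-1)²+4)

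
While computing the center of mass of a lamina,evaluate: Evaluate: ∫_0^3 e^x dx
Antiderivative: e^x
Evaluate: (e^3-1)

Answer: e^3-1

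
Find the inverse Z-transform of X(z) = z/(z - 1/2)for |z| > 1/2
Standard pair: z/(z-a) <-> a^n*u[n] for causal signals
With a = 1/2: x[n] = (1/2)^n*u[n]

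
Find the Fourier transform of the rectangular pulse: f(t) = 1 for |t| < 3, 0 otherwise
F(omega) = integral from -3 to 3 of e^(-j*omega*t) dt
= 2*sin(3*omega)/omega = 6*sinc(3*omega/pi)

Answer: 2*sin(3*omega)/omega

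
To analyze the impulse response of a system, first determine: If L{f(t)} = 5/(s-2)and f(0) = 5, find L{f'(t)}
L{f'(t)}=s·F(s) - f(0)=5s/(s-2) - 5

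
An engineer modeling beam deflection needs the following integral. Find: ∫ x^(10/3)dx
Power rule: ∫ x^(10/3) dx=x^(13/3)/(13/3)+C

Answer: (3/13)·x^(13/3)+C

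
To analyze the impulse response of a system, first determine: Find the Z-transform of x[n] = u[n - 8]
Using the time-shift property: Z{u[n-8]}=z^(-8) * z/(z-1)
=z^(-7)/(z-1)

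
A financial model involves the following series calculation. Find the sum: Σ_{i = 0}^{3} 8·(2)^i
Geometric series: S = a(1 - r^n)/(1 - r)
a = 8, r = 2, n = 4
S = 8(1 - 16)/-1 = 120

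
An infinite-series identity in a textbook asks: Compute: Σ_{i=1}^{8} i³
Using formula: Σ i^3=[n(n + 1)/2]²=[8·9/2]²=1296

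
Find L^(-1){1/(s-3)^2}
L^(-1){1/(s-a)^n}=t^(n-1)·e^(at)/(n-1)!
Here a=3, n=2: t^1·e^(3t)/1

Answer: t·e^(3t)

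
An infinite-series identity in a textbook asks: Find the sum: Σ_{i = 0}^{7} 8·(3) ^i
Geometric series: S=a(1 - r^n)/(1 - r)
a=8, r=3, n=8
S=8(1-6561)/-2=26240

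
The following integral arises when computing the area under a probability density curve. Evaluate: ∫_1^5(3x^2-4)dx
Step 1: Find antiderivative F(x) = x^3-4x
Step 2: F(5) - F(1) = 105 - (-3) = 108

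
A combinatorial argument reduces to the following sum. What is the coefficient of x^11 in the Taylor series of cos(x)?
cos(x) has only even powers. Coefficient of x^11 = 0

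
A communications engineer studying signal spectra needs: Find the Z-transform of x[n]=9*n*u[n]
Z{n*u[n]}=z/(z-1)^2
By linearity: Z{9*n*u[n]}=9z/(z-1)^2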